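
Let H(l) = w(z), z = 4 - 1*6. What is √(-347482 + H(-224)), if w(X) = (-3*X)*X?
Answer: I*√347494 ≈ 589.49*I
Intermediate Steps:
z = -2 (z = 4 - 6 = -2)
w(X) = -3*X²
H(l) = -12 (H(l) = -3*(-2)² = -3*4 = -12)
√(-347482 + H(-224)) = √(-347482 - 12) = √(-347494) = I*√347494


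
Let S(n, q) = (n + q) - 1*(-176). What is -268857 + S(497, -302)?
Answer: -268486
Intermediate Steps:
S(n, q) = 176 + n + q (S(n, q) = (n + q) + 176 = 176 + n + q)
-268857 + S(497, -302) = -268857 + (176 + 497 - 302) = -268857 + 371 = -268486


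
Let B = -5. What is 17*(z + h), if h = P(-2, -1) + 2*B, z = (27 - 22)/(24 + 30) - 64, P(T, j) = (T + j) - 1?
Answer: -71519/54 ≈ -1324.4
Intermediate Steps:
P(T, j) = -1 + T + j
z = -3451/54 (z = 5/54 - 64 = -3451/54 ≈ -63.907)
h = -14 (h = (-1 - 2 - 1) + 2*(-5) = -4 - 10 = -14)
17*(z + h) = 17*(-3451/54 - 14) = 17*(-4207/54) = -71519/54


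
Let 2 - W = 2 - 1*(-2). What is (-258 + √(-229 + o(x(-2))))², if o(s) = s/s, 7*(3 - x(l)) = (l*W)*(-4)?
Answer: 66336 - 1032*I*√57 ≈ 66336.0 - 7791.4*I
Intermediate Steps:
W = -2 (W = 2 - (2 - 1*(-2)) = 2 - (2 + 2) = 2 - 1*4 = 2 - 4 = -2)
x(l) = 3 - 8*l/7 (x(l) = 3 - l*(-2)*(-4)/7 = 3 - (-2*l)*(-4)/7 = 3 - 8*l/7)
o(s) = 1
(-258 + √(-229 + o(x(-2))))² = (-258 + √(-229 + 1))² = (-258 + √(-228))² = (-258 + 2*I*√57)²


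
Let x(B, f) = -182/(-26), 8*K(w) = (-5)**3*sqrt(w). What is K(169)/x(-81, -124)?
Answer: -1625/56 ≈ -29.018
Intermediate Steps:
K(w) = -125*sqrt(w)/8 (K(w) = ((-5)**3*sqrt(w))/8 = (-125*sqrt(w))/8 = -125*sqrt(w)/8)
x(B, f) = 7 (x(B, f) = -182*(-1/26) = 7)
K(169)/x(-81, -124) = -125*sqrt(169)/8/7 = -125/8*13*(1/7) = -1625/8*1/7 = -1625/56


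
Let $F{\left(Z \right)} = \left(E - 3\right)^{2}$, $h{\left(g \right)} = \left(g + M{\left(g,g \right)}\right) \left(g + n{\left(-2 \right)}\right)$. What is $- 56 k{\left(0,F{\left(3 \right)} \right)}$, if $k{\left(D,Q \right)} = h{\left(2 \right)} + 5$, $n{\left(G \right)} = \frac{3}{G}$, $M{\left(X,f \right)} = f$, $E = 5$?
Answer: $-392$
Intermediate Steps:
$h{\left(g \right)} = 2 g \left(- \frac{3}{2} + g\right)$ ($h{\left(g \right)} = \left(g + g\right) \left(g + \frac{3}{-2}\right) = 2 g \left(g + 3 \left(- \frac{1}{2}\right)\right) = 2 g \left(g - \frac{3}{2}\right) = 2 g \left(- \frac{3}{2} + g\right)$)
$F{\left(Z \right)} = 4$ ($F{\left(Z \right)} = \left(5 - 3\right)^{2} = 2^{2} = 4$)
$k{\left(D,Q \right)} = 7$ ($k{\left(D,Q \right)} = 2 \left(-3 + 2 \cdot 2\right) + 5 = 2 \left(-3 + 4\right) + 5 = 2 \cdot 1 + 5 = 2 + 5 = 7$)
$- 56 k{\left(0,F{\left(3 \right)} \right)} = \left(-56\right) 7 = -392$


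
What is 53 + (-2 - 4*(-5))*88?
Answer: 1637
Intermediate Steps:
53 + (-2 - 4*(-5))*88 = 53 + (-2 + 20)*88 = 53 + 18*88 = 53 + 1584 = 1637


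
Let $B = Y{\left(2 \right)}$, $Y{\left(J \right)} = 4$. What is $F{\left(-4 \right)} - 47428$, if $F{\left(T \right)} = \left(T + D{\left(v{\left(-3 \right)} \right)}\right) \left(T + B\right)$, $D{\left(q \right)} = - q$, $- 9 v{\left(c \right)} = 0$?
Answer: $-47428$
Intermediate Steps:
$v{\left(c \right)} = 0$ ($v{\left(c \right)} = \left(- \frac{1}{9}\right) 0 = 0$)
$B = 4$
$F{\left(T \right)} = T \left(4 + T\right)$ ($F{\left(T \right)} = \left(T - 0\right) \left(T + 4\right) = \left(T + 0\right) \left(4 + T\right) = T \left(4 + T\right)$)
$F{\left(-4 \right)} - 47428 = - 4 \left(4 - 4\right) - 47428 = \left(-4\right) 0 - 47428 = 0 - 47428 = -47428$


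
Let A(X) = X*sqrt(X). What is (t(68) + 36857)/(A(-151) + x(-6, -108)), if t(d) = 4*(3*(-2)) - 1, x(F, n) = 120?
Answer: 4419840/3457351 + 5561632*I*sqrt(151)/3457351 ≈ 1.2784 + 19.767*I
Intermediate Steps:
t(d) = -25 (t(d) = 4*(-6) - 1 = -24 - 1 = -25)
A(X) = X**(3/2)
(t(68) + 36857)/(A(-151) + x(-6, -108)) = (-25 + 36857)/((-151)**(3/2) + 120) = 36832/(-151*I*sqrt(151) + 120) = 36832/(120 - 151*I*sqrt(151))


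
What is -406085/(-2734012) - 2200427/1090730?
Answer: -2786532365537/1491034454380 ≈ -1.8689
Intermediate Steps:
-406085/(-2734012) - 2200427/1090730 = -406085*(-1/2734012) - 2200427*1/1090730 = 406085/2734012 - 2200427/1090730 = -2786532365537/1491034454380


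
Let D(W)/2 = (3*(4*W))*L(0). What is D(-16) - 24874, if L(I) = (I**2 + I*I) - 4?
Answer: -23338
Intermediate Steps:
L(I) = -4 + 2*I**2 (L(I) = (I**2 + I**2) - 4 = 2*I**2 - 4 = -4 + 2*I**2)
D(W) = -96*W (D(W) = 2*((3*(4*W))*(-4 + 2*0**2)) = 2*((12*W)*(-4 + 2*0)) = 2*((12*W)*(-4 + 0)) = 2*((12*W)*(-4)) = 2*(-48*W) = -96*W)
D(-16) - 24874 = -96*(-16) - 24874 = 1536 - 24874 = -23338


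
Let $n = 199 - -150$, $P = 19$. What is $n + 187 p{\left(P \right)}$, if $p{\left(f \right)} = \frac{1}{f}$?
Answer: $\frac{6818}{19} \approx 358.84$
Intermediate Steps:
$n = 349$ ($n = 199 + 150 = 349$)
$n + 187 p{\left(P \right)} = 349 + \frac{187}{19} = \frac{6818}{19}$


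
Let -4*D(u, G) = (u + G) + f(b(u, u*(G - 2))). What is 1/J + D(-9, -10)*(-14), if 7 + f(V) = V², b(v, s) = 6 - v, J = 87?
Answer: 121193/174 ≈ 696.51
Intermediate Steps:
f(V) = -7 + V²
D(u, G) = 7/4 - G/4 - u/4 - (6 - u)²/4 (D(u, G) = -((u + G) + (-7 + (6 - u)²))/4 = -((G + u) + (-7 + (6 - u)²))/4 = -(-7 + G + u + (6 - u)²)/4 = 7/4 - G/4 - u/4 - (6 - u)²/4)
1/J + D(-9, -10)*(-14) = 1/87 + (7/4 - ¼*(-10) - ¼*(-9) - (-6 - 9)²/4)*(-14) = 1/87 + (7/4 + 5/2 + 9/4 - ¼*(-15)²)*(-14) = 1/87 + (7/4 + 5/2 + 9/4 - ¼*225)*(-14) = 1/87 + (7/4 + 5/2 + 9/4 - 225/4)*(-14) = 1/87 - 199/4*(-14) = 1/87 + 1393/2 = 121193/174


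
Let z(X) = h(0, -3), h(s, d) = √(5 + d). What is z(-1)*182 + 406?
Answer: 406 + 182*√2 ≈ 663.39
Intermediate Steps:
z(X) = √2 (z(X) = √(5 - 3) = √2)
z(-1)*182 + 406 = √2*182 + 406 = 182*√2 + 406 = 406 + 182*√2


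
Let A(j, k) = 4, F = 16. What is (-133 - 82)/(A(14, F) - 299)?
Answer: 43/59 ≈ 0.72881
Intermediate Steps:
(-133 - 82)/(A(14, F) - 299) = (-133 - 82)/(4 - 299) = -215/(-295) = -215*(-1/295) = 43/59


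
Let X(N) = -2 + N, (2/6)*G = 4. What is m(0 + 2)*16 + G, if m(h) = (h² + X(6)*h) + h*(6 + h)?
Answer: 460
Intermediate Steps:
G = 12 (G = 3*4 = 12)
m(h) = h² + 4*h + h*(6 + h) (m(h) = (h² + (-2 + 6)*h) + h*(6 + h) = (h² + 4*h) + h*(6 + h) = h² + 4*h + h*(6 + h))
m(0 + 2)*16 + G = (2*(0 + 2)*(5 + (0 + 2)))*16 + 12 = (2*2*(5 + 2))*16 + 12 = (2*2*7)*16 + 12 = 28*16 + 12 = 448 + 12 = 460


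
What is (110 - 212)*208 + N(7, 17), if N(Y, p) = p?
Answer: -21199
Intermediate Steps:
(110 - 212)*208 + N(7, 17) = (110 - 212)*208 + 17 = -102*208 + 17 = -21216 + 17 = -21199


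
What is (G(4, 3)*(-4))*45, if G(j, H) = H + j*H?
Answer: -2700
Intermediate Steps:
G(j, H) = H + H*j
(G(4, 3)*(-4))*45 = ((3*(1 + 4))*(-4))*45 = ((3*5)*(-4))*45 = (15*(-4))*45 = -60*45 = -2700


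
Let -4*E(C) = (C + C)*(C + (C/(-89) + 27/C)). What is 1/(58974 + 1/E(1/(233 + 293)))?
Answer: 166213129/9802240757564 ≈ 1.6957e-5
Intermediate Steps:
E(C) = -C*(27/C + 88*C/89)/2 (E(C) = -(C + C)*(C + (C/(-89) + 27/C))/4 = -2*C*(C + (C*(-1/89) + 27/C))/4 = -2*C*(C + (-C/89 + 27/C))/4 = -2*C*(C + (27/C - C/89))/4 = -2*C*(27/C + 88*C/89)/4 = -C*(27/C + 88*C/89)/2)
1/(58974 + 1/E(1/(233 + 293))) = 1/(58974 + 1/(-27/2 - 44/(89*(233 + 293)²))) = 1/(58974 + 1/(-27/2 - 44*(1/526)²/89)) = 1/(58974 + 1/(-27/2 - 44/89*1/276676)) = 1/(58974 + 1/(-27/2 - 11/6156041)) = 1/(58974 + 1/(-166213129/12312082)) = 1/(58974 - 12312082/166213129) = 1/(9802240757564/166213129) = 166213129/9802240757564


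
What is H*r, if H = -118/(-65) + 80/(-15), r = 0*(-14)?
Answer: 0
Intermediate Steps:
r = 0
H = -686/195 (H = -118*(-1/65) + 80*(-1/15) = 118/65 - 16/3 = -686/195 ≈ -3.5179)
H*r = -686/195*0 = 0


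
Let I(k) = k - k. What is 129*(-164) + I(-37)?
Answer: -21156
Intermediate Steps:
I(k) = 0
129*(-164) + I(-37) = 129*(-164) + 0 = -21156 + 0 = -21156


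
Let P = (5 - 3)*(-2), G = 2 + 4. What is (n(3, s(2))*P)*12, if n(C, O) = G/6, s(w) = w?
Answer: -48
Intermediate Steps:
G = 6
n(C, O) = 1 (n(C, O) = 6/6 = 6*(⅙) = 1)
P = -4 (P = 2*(-2) = -4)
(n(3, s(2))*P)*12 = (1*(-4))*12 = -4*12 = -48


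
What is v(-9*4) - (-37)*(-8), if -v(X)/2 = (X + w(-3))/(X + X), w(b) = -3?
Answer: -3565/12 ≈ -297.08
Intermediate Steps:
v(X) = -(-3 + X)/X (v(X) = -2*(X - 3)/(X + X) = -2*(-3 + X)/(2*X) = -2*(-3 + X)*1/(2*X) = -(-3 + X)/X)
v(-9*4) - (-37)*(-8) = (3 - (-9)*4)/((-9*4)) - (-37)*(-8) = (3 - 1*(-36))/(-36) - 1*296 = -(3 + 36)/36 - 296 = -1/36*39 - 296 = -13/12 - 296 = -3565/12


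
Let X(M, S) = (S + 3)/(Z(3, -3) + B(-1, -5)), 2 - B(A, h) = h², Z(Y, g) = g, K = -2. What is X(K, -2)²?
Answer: 1/676 ≈ 0.0014793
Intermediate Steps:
B(A, h) = 2 - h²
X(M, S) = -3/26 - S/26 (X(M, S) = (S + 3)/(-3 + (2 - 1*(-5)²)) = (3 + S)/(-3 + (2 - 1*25)) = (3 + S)/(-3 + (2 - 25)) = (3 + S)/(-3 - 23) = (3 + S)/(-26) = (3 + S)*(-1/26) = -3/26 - S/26)
X(K, -2)² = (-3/26 - 1/26*(-2))² = (-3/26 + 1/13)² = (-1/26)² = 1/676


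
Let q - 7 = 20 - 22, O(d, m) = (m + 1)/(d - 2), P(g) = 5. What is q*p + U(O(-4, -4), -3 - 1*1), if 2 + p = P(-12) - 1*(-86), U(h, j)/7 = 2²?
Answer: 473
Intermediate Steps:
O(d, m) = (1 + m)/(-2 + d)
U(h, j) = 28 (U(h, j) = 7*2² = 7*4 = 28)
p = 89 (p = -2 + (5 - 1*(-86)) = -2 + (5 + 86) = -2 + 91 = 89)
q = 5 (q = 7 + (20 - 22) = 7 - 2 = 5)
q*p + U(O(-4, -4), -3 - 1*1) = 5*89 + 28 = 445 + 28 = 473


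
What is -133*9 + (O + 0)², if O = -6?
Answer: -1161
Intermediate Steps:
-133*9 + (O + 0)² = -133*9 + (-6 + 0)² = -1197 + (-6)² = -1197 + 36 = -1161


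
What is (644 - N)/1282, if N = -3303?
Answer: 3947/1282 ≈ 3.0788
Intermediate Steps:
(644 - N)/1282 = (644 - 1*(-3303))/1282 = (644 + 3303)*(1/1282) = 3947*(1/1282) = 3947/1282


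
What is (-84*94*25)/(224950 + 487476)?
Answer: -2100/7579 ≈ -0.27708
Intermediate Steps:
(-84*94*25)/(224950 + 487476) = -7896*25/712426 = -197400*1/712426 = -2100/7579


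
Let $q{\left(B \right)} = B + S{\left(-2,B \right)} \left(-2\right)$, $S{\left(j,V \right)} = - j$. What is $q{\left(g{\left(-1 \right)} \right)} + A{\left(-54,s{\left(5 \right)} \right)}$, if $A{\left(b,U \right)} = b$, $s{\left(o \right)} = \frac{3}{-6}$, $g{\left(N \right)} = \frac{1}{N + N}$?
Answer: $- \frac{117}{2} \approx -58.5$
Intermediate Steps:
$g{\left(N \right)} = \frac{1}{2 N}$
$s{\left(o \right)} = - \frac{1}{2}$ ($s{\left(o \right)} = 3 \left(- \frac{1}{6}\right) = - \frac{1}{2}$)
$q{\left(B \right)} = -4 + B$ ($q{\left(B \right)} = B + \left(-1\right) \left(-2\right) \left(-2\right) = B + 2 \left(-2\right) = B - 4 = -4 + B$)
$q{\left(g{\left(-1 \right)} \right)} + A{\left(-54,s{\left(5 \right)} \right)} = \left(-4 + \frac{1}{2 \left(-1\right)}\right) - 54 = \left(-4 + \frac{1}{2} \left(-1\right)\right) - 54 = \left(-4 - \frac{1}{2}\right) - 54 = - \frac{9}{2} - 54 = - \frac{117}{2}$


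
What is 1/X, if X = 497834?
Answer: 1/497834 ≈ 2.0087e-6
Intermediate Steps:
1/X = 1/497834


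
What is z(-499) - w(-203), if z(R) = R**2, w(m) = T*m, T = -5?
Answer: 247986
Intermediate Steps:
w(m) = -5*m
z(-499) - w(-203) = (-499)**2 - (-5)*(-203) = 249001 - 1*1015 = 249001 - 1015 = 247986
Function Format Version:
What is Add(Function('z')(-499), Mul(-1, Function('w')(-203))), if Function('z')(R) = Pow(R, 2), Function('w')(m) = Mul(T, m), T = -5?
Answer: 247986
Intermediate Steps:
Function('w')(m) = Mul(-5, m)
Add(Function('z')(-499), Mul(-1, Function('w')(-203))) = Add(Pow(-499, 2), Mul(-1, Mul(-5, -203))) = Add(249001, Mul(-1, 1015)) = Add(249001, -1015) = 247986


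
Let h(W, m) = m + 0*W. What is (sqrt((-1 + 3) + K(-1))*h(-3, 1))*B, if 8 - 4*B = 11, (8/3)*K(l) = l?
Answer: -3*sqrt(26)/16 ≈ -0.95607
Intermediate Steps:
K(l) = 3*l/8
h(W, m) = m (h(W, m) = m + 0 = m)
B = -3/4 (B = 2 - 1/4*11 = 2 - 11/4 = -3/4 ≈ -0.75000)
(sqrt((-1 + 3) + K(-1))*h(-3, 1))*B = (sqrt((-1 + 3) + (3/8)*(-1))*1)*(-3/4) = (sqrt(2 - 3/8)*1)*(-3/4) = (sqrt(13/8)*1)*(-3/4) = ((sqrt(26)/4)*1)*(-3/4) = (sqrt(26)/4)*(-3/4) = -3*sqrt(26)/16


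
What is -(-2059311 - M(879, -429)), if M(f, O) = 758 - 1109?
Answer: 2058960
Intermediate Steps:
M(f, O) = -351
-(-2059311 - M(879, -429)) = -(-2059311 - 1*(-351)) = -(-2059311 + 351) = -1*(-2058960) = 2058960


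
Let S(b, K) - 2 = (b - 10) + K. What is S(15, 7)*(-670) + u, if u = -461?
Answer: -9841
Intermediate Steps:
S(b, K) = -8 + K + b (S(b, K) = 2 + ((b - 10) + K) = 2 + ((-10 + b) + K) = 2 + (-10 + K + b) = -8 + K + b)
S(15, 7)*(-670) + u = (-8 + 7 + 15)*(-670) - 461 = 14*(-670) - 461 = -9380 - 461 = -9841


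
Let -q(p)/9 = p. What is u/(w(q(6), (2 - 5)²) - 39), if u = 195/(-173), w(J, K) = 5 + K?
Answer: 39/865 ≈ 0.045087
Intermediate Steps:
q(p) = -9*p
u = -195/173 (u = 195*(-1/173) = -195/173 ≈ -1.1272)
u/(w(q(6), (2 - 5)²) - 39) = -195/173/((5 + (2 - 5)²) - 39) = -195/173/((5 + (-3)²) - 39) = -195/173/((5 + 9) - 39) = -195/173/(14 - 39) = -195/173/(-25) = -1/25*(-195/173) = 39/865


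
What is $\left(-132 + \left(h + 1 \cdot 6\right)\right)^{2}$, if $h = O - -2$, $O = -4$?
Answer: $16384$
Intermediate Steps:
$h = -2$ ($h = -4 - -2 = -4 + 2 = -2$)
$\left(-132 + \left(h + 1 \cdot 6\right)\right)^{2} = \left(-132 + \left(-2 + 1 \cdot 6\right)\right)^{2} = \left(-132 + \left(-2 + 6\right)\right)^{2} = \left(-132 + 4\right)^{2} = \left(-128\right)^{2} = 16384$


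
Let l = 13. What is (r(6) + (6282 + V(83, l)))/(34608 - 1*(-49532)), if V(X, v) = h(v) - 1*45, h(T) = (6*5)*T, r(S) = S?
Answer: 6633/84140 ≈ 0.078833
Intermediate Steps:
h(T) = 30*T
V(X, v) = -45 + 30*v (V(X, v) = 30*v - 1*45 = 30*v - 45 = -45 + 30*v)
(r(6) + (6282 + V(83, l)))/(34608 - 1*(-49532)) = (6 + (6282 + (-45 + 30*13)))/(34608 - 1*(-49532)) = (6 + (6282 + (-45 + 390)))/(34608 + 49532) = (6 + (6282 + 345))/84140 = (6 + 6627)*(1/84140) = 6633*(1/84140) = 6633/84140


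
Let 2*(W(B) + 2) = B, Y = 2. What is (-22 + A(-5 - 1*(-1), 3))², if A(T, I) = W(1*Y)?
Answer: 529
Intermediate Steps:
W(B) = -2 + B/2
A(T, I) = -1 (A(T, I) = -2 + (1*2)/2 = -2 + (½)*2 = -2 + 1 = -1)
(-22 + A(-5 - 1*(-1), 3))² = (-22 - 1)² = (-23)² = 529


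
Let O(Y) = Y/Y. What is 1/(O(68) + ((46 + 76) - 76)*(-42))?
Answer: -1/1931 ≈ -0.00051787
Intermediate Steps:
O(Y) = 1
1/(O(68) + ((46 + 76) - 76)*(-42)) = 1/(1 + ((46 + 76) - 76)*(-42)) = 1/(1 + (122 - 76)*(-42)) = 1/(1 + 46*(-42)) = 1/(1 - 1932) = 1/(-1931) = -1/1931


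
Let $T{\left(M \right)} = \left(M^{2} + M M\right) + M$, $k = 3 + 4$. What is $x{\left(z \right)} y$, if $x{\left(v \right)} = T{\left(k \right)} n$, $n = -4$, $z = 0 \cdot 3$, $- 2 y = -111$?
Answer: $-23310$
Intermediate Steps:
$y = \frac{111}{2}$ ($y = \left(- \frac{1}{2}\right) \left(-111\right) = \frac{111}{2} \approx 55.5$)
$k = 7$
$z = 0$
$T{\left(M \right)} = M + 2 M^{2}$ ($T{\left(M \right)} = \left(M^{2} + M^{2}\right) + M = 2 M^{2} + M = M + 2 M^{2}$)
$x{\left(v \right)} = -420$ ($x{\left(v \right)} = 7 \left(1 + 2 \cdot 7\right) \left(-4\right) = 7 \left(1 + 14\right) \left(-4\right) = 7 \cdot 15 \left(-4\right) = 105 \left(-4\right) = -420$)
$x{\left(z \right)} y = \left(-420\right) \frac{111}{2} = -23310$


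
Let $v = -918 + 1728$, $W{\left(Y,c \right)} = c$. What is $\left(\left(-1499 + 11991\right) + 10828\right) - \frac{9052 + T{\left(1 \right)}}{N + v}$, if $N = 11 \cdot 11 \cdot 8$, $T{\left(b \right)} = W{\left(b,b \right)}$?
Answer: $\frac{37897907}{1778} \approx 21315.0$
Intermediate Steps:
$T{\left(b \right)} = b$
$N = 968$ ($N = 121 \cdot 8 = 968$)
$v = 810$
$\left(\left(-1499 + 11991\right) + 10828\right) - \frac{9052 + T{\left(1 \right)}}{N + v} = \left(\left(-1499 + 11991\right) + 10828\right) - \frac{9052 + 1}{968 + 810} = \left(10492 + 10828\right) - \frac{9053}{1778} = 21320 - 9053 \cdot \frac{1}{1778} = 21320 - \frac{9053}{1778} = \frac{37897907}{1778}$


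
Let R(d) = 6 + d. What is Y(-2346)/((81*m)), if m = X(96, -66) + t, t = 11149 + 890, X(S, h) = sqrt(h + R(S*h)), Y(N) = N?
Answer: -3138166/1304495253 + 1564*I*sqrt(1599)/3913485759 ≈ -0.0024057 + 1.5981e-5*I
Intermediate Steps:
X(S, h) = sqrt(6 + h + S*h) (X(S, h) = sqrt(h + (6 + S*h)) = sqrt(6 + h + S*h))
t = 12039
m = 12039 + 2*I*sqrt(1599) (m = sqrt(6 - 66 + 96*(-66)) + 12039 = sqrt(6 - 66 - 6336) + 12039 = sqrt(-6396) + 12039 = 2*I*sqrt(1599) + 12039 = 12039 + 2*I*sqrt(1599) ≈ 12039.0 + 79.975*I)
Y(-2346)/((81*m)) = -2346*1/(81*(12039 + 2*I*sqrt(1599))) = -2346/(975159 + 162*I*sqrt(1599))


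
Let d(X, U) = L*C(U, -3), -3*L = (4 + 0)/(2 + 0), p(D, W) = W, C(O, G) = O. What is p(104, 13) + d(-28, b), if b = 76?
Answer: -113/3 ≈ -37.667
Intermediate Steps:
L = -2/3 (L = -(4 + 0)/(3*(2 + 0)) = -4/(3*2) = -1/3*2 = -2/3 ≈ -0.66667)
d(X, U) = -2*U/3
p(104, 13) + d(-28, b) = 13 - 2/3*76 = 13 - 152/3 = -113/3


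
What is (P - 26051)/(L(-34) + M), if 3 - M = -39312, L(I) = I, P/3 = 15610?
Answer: 1889/3571 ≈ 0.52898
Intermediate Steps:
P = 46830 (P = 3*15610 = 46830)
M = 39315 (M = 3 - 1*(-39312) = 3 + 39312 = 39315)
(P - 26051)/(L(-34) + M) = (46830 - 26051)/(-34 + 39315) = 20779/39281 = 20779*(1/39281) = 1889/3571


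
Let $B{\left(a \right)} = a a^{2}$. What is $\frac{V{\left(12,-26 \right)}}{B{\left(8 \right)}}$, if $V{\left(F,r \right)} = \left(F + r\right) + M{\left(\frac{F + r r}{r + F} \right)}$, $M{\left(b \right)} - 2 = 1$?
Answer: $- \frac{11}{512} \approx -0.021484$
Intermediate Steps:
$B{\left(a \right)} = a^{3}$
$M{\left(b \right)} = 3$ ($M{\left(b \right)} = 2 + 1 = 3$)
$V{\left(F,r \right)} = 3 + F + r$ ($V{\left(F,r \right)} = \left(F + r\right) + 3 = 3 + F + r$)
$\frac{V{\left(12,-26 \right)}}{B{\left(8 \right)}} = \frac{3 + 12 - 26}{8^{3}} = - \frac{11}{512}$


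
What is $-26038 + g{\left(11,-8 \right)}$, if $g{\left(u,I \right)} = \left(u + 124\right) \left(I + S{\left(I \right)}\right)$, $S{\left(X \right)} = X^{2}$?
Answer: $-18478$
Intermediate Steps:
$g{\left(u,I \right)} = \left(124 + u\right) \left(I + I^{2}\right)$ ($g{\left(u,I \right)} = \left(u + 124\right) \left(I + I^{2}\right) = \left(124 + u\right) \left(I + I^{2}\right)$)
$-26038 + g{\left(11,-8 \right)} = -26038 - 8 \left(124 + 11 + 124 \left(-8\right) - 88\right) = -26038 - 8 \left(124 + 11 - 992 - 88\right) = -26038 - -7560 = -26038 + 7560 = -18478$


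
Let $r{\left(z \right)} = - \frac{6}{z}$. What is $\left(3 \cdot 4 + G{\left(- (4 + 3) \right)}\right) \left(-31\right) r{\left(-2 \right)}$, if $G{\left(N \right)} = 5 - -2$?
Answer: $-1767$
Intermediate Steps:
$G{\left(N \right)} = 7$ ($G{\left(N \right)} = 5 + 2 = 7$)
$\left(3 \cdot 4 + G{\left(- (4 + 3) \right)}\right) \left(-31\right) r{\left(-2 \right)} = \left(3 \cdot 4 + 7\right) \left(-31\right) \left(- \frac{6}{-2}\right) = \left(12 + 7\right) \left(-31\right) \left(\left(-6\right) \left(- \frac{1}{2}\right)\right) = 19 \left(-31\right) 3 = \left(-589\right) 3 = -1767$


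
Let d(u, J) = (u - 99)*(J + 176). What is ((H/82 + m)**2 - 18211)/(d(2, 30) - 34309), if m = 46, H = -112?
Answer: 27263791/91263171 ≈ 0.29874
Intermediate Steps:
d(u, J) = (-99 + u)*(176 + J)
((H/82 + m)**2 - 18211)/(d(2, 30) - 34309) = ((-112/82 + 46)**2 - 18211)/((-17424 - 99*30 + 176*2 + 30*2) - 34309) = ((-112*1/82 + 46)**2 - 18211)/((-17424 - 2970 + 352 + 60) - 34309) = ((-56/41 + 46)**2 - 18211)/(-19982 - 34309) = ((1830/41)**2 - 18211)/(-54291) = (3348900/1681 - 18211)*(-1/54291) = -27263791/1681*(-1/54291) = 27263791/91263171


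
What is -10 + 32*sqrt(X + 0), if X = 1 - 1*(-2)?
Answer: -10 + 32*sqrt(3) ≈ 45.426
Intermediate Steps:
X = 3 (X = 1 + 2 = 3)
-10 + 32*sqrt(X + 0) = -10 + 32*sqrt(3 + 0) = -10 + 32*sqrt(3)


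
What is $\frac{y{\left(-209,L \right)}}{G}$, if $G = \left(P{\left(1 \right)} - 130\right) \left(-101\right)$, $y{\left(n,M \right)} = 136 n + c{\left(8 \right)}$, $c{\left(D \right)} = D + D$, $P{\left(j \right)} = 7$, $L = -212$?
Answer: $- \frac{28408}{12423} \approx -2.2867$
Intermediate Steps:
$c{\left(D \right)} = 2 D$
$y{\left(n,M \right)} = 16 + 136 n$ ($y{\left(n,M \right)} = 136 n + 2 \cdot 8 = 136 n + 16 = 16 + 136 n$)
$G = 12423$ ($G = \left(7 - 130\right) \left(-101\right) = \left(-123\right) \left(-101\right) = 12423$)
$\frac{y{\left(-209,L \right)}}{G} = \frac{16 + 136 \left(-209\right)}{12423} = \left(16 - 28424\right) \frac{1}{12423} = \left(-28408\right) \frac{1}{12423} = - \frac{28408}{12423}$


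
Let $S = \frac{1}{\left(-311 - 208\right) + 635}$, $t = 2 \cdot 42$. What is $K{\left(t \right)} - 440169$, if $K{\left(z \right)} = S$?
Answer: $- \frac{51059603}{116} \approx -4.4017 \cdot 10^{5}$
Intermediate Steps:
$t = 84$
$S = \frac{1}{116}$ ($S = \frac{1}{-519 + 635} = \frac{1}{116} \approx 0.0086207$)
$K{\left(z \right)} = \frac{1}{116}$
$K{\left(t \right)} - 440169 = \frac{1}{116} - 440169 = - \frac{51059603}{116}$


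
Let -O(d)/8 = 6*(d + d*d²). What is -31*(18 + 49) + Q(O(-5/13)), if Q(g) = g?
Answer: -4516609/2197 ≈ -2055.8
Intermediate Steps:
O(d) = -48*d - 48*d³ (O(d) = -48*(d + d*d²) = -48*(d + d³) = -8*(6*d + 6*d³) = -48*d - 48*d³)
-31*(18 + 49) + Q(O(-5/13)) = -31*(18 + 49) - 48*(-5/13)*(1 + (-5/13)²) = -31*67 - 48*(-5*1/13)*(1 + (-5*1/13)²) = -2077 - 48*(-5/13)*(1 + (-5/13)²) = -2077 - 48*(-5/13)*(1 + 25/169) = -2077 - 48*(-5/13)*194/169 = -2077 + 46560/2197 = -4516609/2197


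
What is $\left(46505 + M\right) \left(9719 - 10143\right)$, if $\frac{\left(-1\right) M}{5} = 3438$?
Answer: $-12429560$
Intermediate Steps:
$M = -17190$ ($M = \left(-5\right) 3438 = -17190$)
$\left(46505 + M\right) \left(9719 - 10143\right) = \left(46505 - 17190\right) \left(9719 - 10143\right) = 29315 \left(-424\right) = -12429560$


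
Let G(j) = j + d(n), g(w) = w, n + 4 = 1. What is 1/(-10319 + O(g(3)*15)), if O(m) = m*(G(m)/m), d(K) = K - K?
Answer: -1/10274 ≈ -9.7333e-5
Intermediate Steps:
n = -3 (n = -4 + 1 = -3)
d(K) = 0
G(j) = j (G(j) = j + 0 = j)
O(m) = m (O(m) = m*(m/m) = m*1 = m)
1/(-10319 + O(g(3)*15)) = 1/(-10319 + 3*15) = 1/(-10319 + 45) = 1/(-10274) = -1/10274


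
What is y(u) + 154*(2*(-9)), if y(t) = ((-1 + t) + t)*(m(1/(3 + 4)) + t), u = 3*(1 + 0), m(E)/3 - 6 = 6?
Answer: -2577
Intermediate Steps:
m(E) = 36 (m(E) = 18 + 3*6 = 18 + 18 = 36)
u = 3 (u = 3*1 = 3)
y(t) = (-1 + 2*t)*(36 + t) (y(t) = ((-1 + t) + t)*(36 + t) = (-1 + 2*t)*(36 + t))
y(u) + 154*(2*(-9)) = (-36 + 2*3**2 + 71*3) + 154*(2*(-9)) = (-36 + 2*9 + 213) + 154*(-18) = (-36 + 18 + 213) - 2772 = 195 - 2772 = -2577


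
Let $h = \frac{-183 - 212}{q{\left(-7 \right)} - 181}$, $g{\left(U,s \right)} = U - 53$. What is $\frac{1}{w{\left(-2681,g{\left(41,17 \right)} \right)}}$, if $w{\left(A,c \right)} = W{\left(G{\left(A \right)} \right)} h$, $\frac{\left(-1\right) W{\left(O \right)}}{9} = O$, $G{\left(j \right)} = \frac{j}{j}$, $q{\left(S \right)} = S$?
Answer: $- \frac{188}{3555} \approx -0.052883$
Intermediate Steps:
$g{\left(U,s \right)} = -53 + U$
$G{\left(j \right)} = 1$
$W{\left(O \right)} = - 9 O$
$h = \frac{395}{188}$ ($h = \frac{-183 - 212}{-7 - 181} = - \frac{395}{-188} = \left(-395\right) \left(- \frac{1}{188}\right) = \frac{395}{188} \approx 2.1011$)
$w{\left(A,c \right)} = - \frac{3555}{188}$ ($w{\left(A,c \right)} = \left(-9\right) 1 \cdot \frac{395}{188} = \left(-9\right) \frac{395}{188} = - \frac{3555}{188}$)
$\frac{1}{w{\left(-2681,g{\left(41,17 \right)} \right)}} = \frac{1}{- \frac{3555}{188}} = - \frac{188}{3555}$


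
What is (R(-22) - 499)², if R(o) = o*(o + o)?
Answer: 219961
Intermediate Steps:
R(o) = 2*o² (R(o) = o*(2*o) = 2*o²)
(R(-22) - 499)² = (2*(-22)² - 499)² = (2*484 - 499)² = (968 - 499)² = 469² = 219961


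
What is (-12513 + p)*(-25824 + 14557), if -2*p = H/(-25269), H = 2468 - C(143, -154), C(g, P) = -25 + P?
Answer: 7125018102649/50538 ≈ 1.4098e+8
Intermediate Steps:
H = 2647 (H = 2468 - (-25 - 154) = 2468 - 1*(-179) = 2468 + 179 = 2647)
p = 2647/50538 (p = -2647/(2*(-25269)) = -2647*(-1)/(2*25269) = -1/2*(-2647/25269) = 2647/50538 ≈ 0.052376)
(-12513 + p)*(-25824 + 14557) = (-12513 + 2647/50538)*(-25824 + 14557) = -632379347/50538*(-11267) = 7125018102649/50538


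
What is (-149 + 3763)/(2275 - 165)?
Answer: 1807/1055 ≈ 1.7128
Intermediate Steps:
(-149 + 3763)/(2275 - 165) = 3614/2110 = 3614*(1/2110) = 1807/1055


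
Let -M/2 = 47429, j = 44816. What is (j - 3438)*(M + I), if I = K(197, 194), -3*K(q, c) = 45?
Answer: -3925654994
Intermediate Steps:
K(q, c) = -15 (K(q, c) = -⅓*45 = -15)
I = -15
M = -94858 (M = -2*47429 = -94858)
(j - 3438)*(M + I) = (44816 - 3438)*(-94858 - 15) = 41378*(-94873) = -3925654994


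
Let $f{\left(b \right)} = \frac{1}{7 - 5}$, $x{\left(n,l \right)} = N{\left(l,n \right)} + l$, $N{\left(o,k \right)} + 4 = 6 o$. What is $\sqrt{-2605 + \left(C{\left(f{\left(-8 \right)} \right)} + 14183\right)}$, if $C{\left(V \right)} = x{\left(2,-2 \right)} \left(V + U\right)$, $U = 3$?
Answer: $7 \sqrt{235} \approx 107.31$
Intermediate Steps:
$N{\left(o,k \right)} = -4 + 6 o$
$x{\left(n,l \right)} = -4 + 7 l$ ($x{\left(n,l \right)} = \left(-4 + 6 l\right) + l = -4 + 7 l$)
$f{\left(b \right)} = \frac{1}{2}$
$C{\left(V \right)} = -54 - 18 V$ ($C{\left(V \right)} = \left(-4 + 7 \left(-2\right)\right) \left(V + 3\right) = \left(-4 - 14\right) \left(3 + V\right) = - 18 \left(3 + V\right) = -54 - 18 V$)
$\sqrt{-2605 + \left(C{\left(f{\left(-8 \right)} \right)} + 14183\right)} = \sqrt{-2605 + \left(\left(-54 - 9\right) + 14183\right)} = \sqrt{-2605 + \left(-63 + 14183\right)} = \sqrt{-2605 + 14120} = \sqrt{11515} = 7 \sqrt{235}$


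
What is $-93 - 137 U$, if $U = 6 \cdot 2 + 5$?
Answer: $-2422$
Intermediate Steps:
$U = 17$ ($U = 12 + 5 = 17$)
$-93 - 137 U = -93 - 2329 = -2422$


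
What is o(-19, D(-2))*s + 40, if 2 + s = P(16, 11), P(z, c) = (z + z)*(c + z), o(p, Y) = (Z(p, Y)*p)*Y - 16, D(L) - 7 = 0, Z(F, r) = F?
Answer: 2164522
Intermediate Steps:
D(L) = 7 (D(L) = 7 + 0 = 7)
o(p, Y) = -16 + Y*p² (o(p, Y) = (p*p)*Y - 16 = p²*Y - 16 = Y*p² - 16 = -16 + Y*p²)
P(z, c) = 2*z*(c + z) (P(z, c) = (2*z)*(c + z) = 2*z*(c + z))
s = 862 (s = -2 + 2*16*(11 + 16) = -2 + 2*16*27 = -2 + 864 = 862)
o(-19, D(-2))*s + 40 = (-16 + 7*(-19)²)*862 + 40 = (-16 + 7*361)*862 + 40 = (-16 + 2527)*862 + 40 = 2511*862 + 40 = 2164482 + 40 = 2164522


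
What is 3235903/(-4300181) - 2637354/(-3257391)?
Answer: 266832750667/4669123629257 ≈ 0.057148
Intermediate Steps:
3235903/(-4300181) - 2637354/(-3257391) = 3235903*(-1/4300181) - 2637354*(-1/3257391) = -3235903/4300181 + 879118/1085797 = 266832750667/4669123629257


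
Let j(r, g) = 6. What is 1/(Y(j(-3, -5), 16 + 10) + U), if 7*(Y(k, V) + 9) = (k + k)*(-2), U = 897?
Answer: 7/6192 ≈ 0.0011305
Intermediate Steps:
Y(k, V) = -9 - 4*k/7 (Y(k, V) = -9 + ((k + k)*(-2))/7 = -9 + ((2*k)*(-2))/7 = -9 + (-4*k)/7 = -9 - 4*k/7)
1/(Y(j(-3, -5), 16 + 10) + U) = 1/((-9 - 4/7*6) + 897) = 1/((-9 - 24/7) + 897) = 1/(-87/7 + 897) = 1/(6192/7) = 7/6192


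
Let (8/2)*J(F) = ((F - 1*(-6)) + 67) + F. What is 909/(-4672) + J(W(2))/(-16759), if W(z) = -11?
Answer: -15293499/78298048 ≈ -0.19532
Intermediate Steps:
J(F) = 73/4 + F/2 (J(F) = (((F - 1*(-6)) + 67) + F)/4 = (((F + 6) + 67) + F)/4 = (((6 + F) + 67) + F)/4 = ((73 + F) + F)/4 = (73 + 2*F)/4 = 73/4 + F/2)
909/(-4672) + J(W(2))/(-16759) = 909/(-4672) + (73/4 + (½)*(-11))/(-16759) = 909*(-1/4672) + (73/4 - 11/2)*(-1/16759) = -909/4672 + (51/4)*(-1/16759) = -909/4672 - 51/67036 = -15293499/78298048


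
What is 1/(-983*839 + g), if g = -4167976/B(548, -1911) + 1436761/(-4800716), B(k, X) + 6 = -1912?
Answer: -4603886644/3786992402431019 ≈ -1.2157e-6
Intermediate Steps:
B(k, X) = -1918 (B(k, X) = -6 - 1912 = -1918)
g = 10003256681609/4603886644 (g = -4167976/(-1918) + 1436761/(-4800716) = -4167976*(-1/1918) + 1436761*(-1/4800716) = 2083988/959 - 1436761/4800716 = 10003256681609/4603886644 ≈ 2172.8)
1/(-983*839 + g) = 1/(-983*839 + 10003256681609/4603886644) = 1/(-824737 + 10003256681609/4603886644) = 1/(-3786992402431019/4603886644) = -4603886644/3786992402431019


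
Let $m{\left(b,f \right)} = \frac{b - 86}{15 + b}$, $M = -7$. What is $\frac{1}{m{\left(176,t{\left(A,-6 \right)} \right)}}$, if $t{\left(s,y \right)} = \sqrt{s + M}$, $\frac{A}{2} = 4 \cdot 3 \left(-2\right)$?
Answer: $\frac{191}{90} \approx 2.1222$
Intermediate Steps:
$A = -48$ ($A = 2 \cdot 4 \cdot 3 \left(-2\right) = 2 \cdot 12 \left(-2\right) = 2 \left(-24\right) = -48$)
$t{\left(s,y \right)} = \sqrt{-7 + s}$ ($t{\left(s,y \right)} = \sqrt{s - 7} = \sqrt{-7 + s}$)
$m{\left(b,f \right)} = \frac{-86 + b}{15 + b}$
$\frac{1}{m{\left(176,t{\left(A,-6 \right)} \right)}} = \frac{1}{\frac{1}{15 + 176} \left(-86 + 176\right)} = \frac{1}{\frac{1}{191} \cdot 90} = \frac{1}{\frac{90}{191}} = \frac{191}{90}$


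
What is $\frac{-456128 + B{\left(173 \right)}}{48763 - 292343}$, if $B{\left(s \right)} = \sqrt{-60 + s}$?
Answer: $\frac{114032}{60895} - \frac{\sqrt{113}}{243580} \approx 1.8726$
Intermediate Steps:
$\frac{-456128 + B{\left(173 \right)}}{48763 - 292343} = \frac{-456128 + \sqrt{-60 + 173}}{48763 - 292343} = \frac{-456128 + \sqrt{113}}{-243580} = \left(-456128 + \sqrt{113}\right) \left(- \frac{1}{243580}\right) = \frac{114032}{60895} - \frac{\sqrt{113}}{243580}$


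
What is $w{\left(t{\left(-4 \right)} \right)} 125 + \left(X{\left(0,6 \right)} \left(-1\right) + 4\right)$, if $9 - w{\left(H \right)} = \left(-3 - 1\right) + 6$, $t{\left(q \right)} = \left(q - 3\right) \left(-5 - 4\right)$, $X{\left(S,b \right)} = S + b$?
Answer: $873$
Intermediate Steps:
$t{\left(q \right)} = 27 - 9 q$ ($t{\left(q \right)} = \left(-3 + q\right) \left(-9\right) = 27 - 9 q$)
$w{\left(H \right)} = 7$ ($w{\left(H \right)} = 9 - \left(\left(-3 - 1\right) + 6\right) = 9 - \left(-4 + 6\right) = 9 - 2 = 7$)
$w{\left(t{\left(-4 \right)} \right)} 125 + \left(X{\left(0,6 \right)} \left(-1\right) + 4\right) = 7 \cdot 125 + \left(\left(0 + 6\right) \left(-1\right) + 4\right) = 875 + \left(6 \left(-1\right) + 4\right) = 875 + \left(-6 + 4\right) = 875 - 2 = 873$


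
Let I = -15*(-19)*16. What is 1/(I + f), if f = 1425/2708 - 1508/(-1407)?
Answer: 3810156/17380399999 ≈ 0.00021922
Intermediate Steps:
I = 4560 (I = 285*16 = 4560)
f = 6088639/3810156 (f = 1425*(1/2708) - 1508*(-1/1407) = 1425/2708 + 1508/1407 = 6088639/3810156 ≈ 1.5980)
1/(I + f) = 1/(4560 + 6088639/3810156) = 1/(17380399999/3810156) = 3810156/17380399999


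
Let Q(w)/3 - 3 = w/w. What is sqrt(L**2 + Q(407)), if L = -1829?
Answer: sqrt(3345253) ≈ 1829.0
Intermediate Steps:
Q(w) = 12 (Q(w) = 9 + 3*(w/w) = 9 + 3*1 = 9 + 3 = 12)
sqrt(L**2 + Q(407)) = sqrt((-1829)**2 + 12) = sqrt(3345241 + 12) = sqrt(3345253)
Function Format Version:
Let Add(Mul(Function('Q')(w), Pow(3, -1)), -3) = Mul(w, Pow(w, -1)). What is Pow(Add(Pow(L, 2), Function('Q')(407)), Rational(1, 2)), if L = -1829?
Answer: Pow(3345253, Rational(1, 2)) ≈ 1829.0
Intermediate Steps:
Function('Q')(w) = 12 (Function('Q')(w) = Add(9, Mul(3, Mul(w, Pow(w, -1)))) = Add(9, Mul(3, 1)) = Add(9, 3) = 12)
Pow(Add(Pow(L, 2), Function('Q')(407)), Rational(1, 2)) = Pow(Add(Pow(-1829, 2), 12), Rational(1, 2)) = Pow(Add(3345241, 12), Rational(1, 2)) = Pow(3345253, Rational(1, 2))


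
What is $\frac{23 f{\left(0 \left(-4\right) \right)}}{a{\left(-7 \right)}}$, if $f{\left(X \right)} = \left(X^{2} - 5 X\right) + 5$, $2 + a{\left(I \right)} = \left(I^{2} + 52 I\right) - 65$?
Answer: $- \frac{115}{382} \approx -0.30105$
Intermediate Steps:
$a{\left(I \right)} = -67 + I^{2} + 52 I$ ($a{\left(I \right)} = -2 - \left(65 - I^{2} - 52 I\right) = -2 + \left(-65 + I^{2} + 52 I\right) = -67 + I^{2} + 52 I$)
$f{\left(X \right)} = 5 + X^{2} - 5 X$
$\frac{23 f{\left(0 \left(-4\right) \right)}}{a{\left(-7 \right)}} = \frac{23 \left(5 + \left(0 \left(-4\right)\right)^{2} - 5 \cdot 0 \left(-4\right)\right)}{-67 + \left(-7\right)^{2} + 52 \left(-7\right)} = \frac{23 \left(5 + 0^{2} - 0\right)}{-67 + 49 - 364} = \frac{23 \left(5 + 0 + 0\right)}{-382} = 23 \cdot 5 \left(- \frac{1}{382}\right) = 115 \left(- \frac{1}{382}\right) = - \frac{115}{382}$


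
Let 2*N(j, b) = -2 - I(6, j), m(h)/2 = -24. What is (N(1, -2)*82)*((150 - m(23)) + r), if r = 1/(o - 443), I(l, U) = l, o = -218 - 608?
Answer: -82413608/1269 ≈ -64944.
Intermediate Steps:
o = -826
m(h) = -48 (m(h) = 2*(-24) = -48)
r = -1/1269 (r = 1/(-826 - 443) = 1/(-1269) = -1/1269 ≈ -0.00078802)
N(j, b) = -4 (N(j, b) = (-2 - 1*6)/2 = (-2 - 6)/2 = (1/2)*(-8) = -4)
(N(1, -2)*82)*((150 - m(23)) + r) = (-4*82)*((150 - 1*(-48)) - 1/1269) = -328*((150 + 48) - 1/1269) = -328*(198 - 1/1269) = -328*251261/1269 = -82413608/1269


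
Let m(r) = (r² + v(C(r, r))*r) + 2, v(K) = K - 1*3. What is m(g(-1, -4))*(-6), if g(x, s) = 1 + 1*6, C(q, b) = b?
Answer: -474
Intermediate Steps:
g(x, s) = 7 (g(x, s) = 1 + 6 = 7)
v(K) = -3 + K (v(K) = K - 3 = -3 + K)
m(r) = 2 + r² + r*(-3 + r) (m(r) = (r² + (-3 + r)*r) + 2 = (r² + r*(-3 + r)) + 2 = 2 + r² + r*(-3 + r))
m(g(-1, -4))*(-6) = (2 + 7² + 7*(-3 + 7))*(-6) = (2 + 49 + 7*4)*(-6) = (2 + 49 + 28)*(-6) = 79*(-6) = -474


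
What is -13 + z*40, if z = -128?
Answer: -5133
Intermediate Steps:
-13 + z*40 = -13 - 128*40 = -13 - 5120 = -5133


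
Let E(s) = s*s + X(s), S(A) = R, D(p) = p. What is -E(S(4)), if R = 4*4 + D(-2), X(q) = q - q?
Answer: -196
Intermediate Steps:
X(q) = 0
R = 14 (R = 4*4 - 2 = 16 - 2 = 14)
S(A) = 14
E(s) = s**2 (E(s) = s*s + 0 = s**2 + 0 = s**2)
-E(S(4)) = -1*14**2 = -1*196 = -196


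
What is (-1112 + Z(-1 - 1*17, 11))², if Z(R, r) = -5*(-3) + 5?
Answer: 1192464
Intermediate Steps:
Z(R, r) = 20 (Z(R, r) = 15 + 5 = 20)
(-1112 + Z(-1 - 1*17, 11))² = (-1112 + 20)² = (-1092)² = 1192464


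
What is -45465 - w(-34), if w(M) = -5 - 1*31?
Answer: -45429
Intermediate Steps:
w(M) = -36 (w(M) = -5 - 31 = -36)
-45465 - w(-34) = -45465 - 1*(-36) = -45465 + 36 = -45429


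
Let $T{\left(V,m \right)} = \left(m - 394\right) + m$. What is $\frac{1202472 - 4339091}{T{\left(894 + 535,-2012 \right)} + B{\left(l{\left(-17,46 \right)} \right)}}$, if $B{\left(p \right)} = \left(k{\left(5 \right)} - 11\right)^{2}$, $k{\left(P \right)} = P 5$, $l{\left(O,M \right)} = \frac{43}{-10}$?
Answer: $\frac{3136619}{4222} \approx 742.92$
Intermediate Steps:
$l{\left(O,M \right)} = - \frac{43}{10}$ ($l{\left(O,M \right)} = 43 \left(- \frac{1}{10}\right) = - \frac{43}{10}$)
$k{\left(P \right)} = 5 P$
$T{\left(V,m \right)} = -394 + 2 m$ ($T{\left(V,m \right)} = \left(-394 + m\right) + m = -394 + 2 m$)
$B{\left(p \right)} = 196$ ($B{\left(p \right)} = \left(5 \cdot 5 - 11\right)^{2} = \left(25 - 11\right)^{2} = 14^{2} = 196$)
$\frac{1202472 - 4339091}{T{\left(894 + 535,-2012 \right)} + B{\left(l{\left(-17,46 \right)} \right)}} = \frac{1202472 - 4339091}{\left(-394 + 2 \left(-2012\right)\right) + 196} = - \frac{3136619}{\left(-394 - 4024\right) + 196} = - \frac{3136619}{-4418 + 196} = - \frac{3136619}{-4222} = \left(-3136619\right) \left(- \frac{1}{4222}\right) = \frac{3136619}{4222}$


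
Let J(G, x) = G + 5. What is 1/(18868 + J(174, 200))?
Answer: 1/19047 ≈ 5.2502e-5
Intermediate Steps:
J(G, x) = 5 + G
1/(18868 + J(174, 200)) = 1/(18868 + (5 + 174)) = 1/(18868 + 179) = 1/19047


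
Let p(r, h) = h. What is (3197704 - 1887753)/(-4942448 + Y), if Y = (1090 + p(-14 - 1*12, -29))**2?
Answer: -1309951/3816727 ≈ -0.34321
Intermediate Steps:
Y = 1125721 (Y = (1090 - 29)**2 = 1061**2 = 1125721)
(3197704 - 1887753)/(-4942448 + Y) = (3197704 - 1887753)/(-4942448 + 1125721) = 1309951/(-3816727) = 1309951*(-1/3816727) = -1309951/3816727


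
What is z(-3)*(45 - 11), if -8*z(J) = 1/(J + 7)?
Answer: -17/16 ≈ -1.0625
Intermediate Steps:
z(J) = -1/(8*(7 + J)) (z(J) = -1/(8*(J + 7)) = -1/(8*(7 + J)))
z(-3)*(45 - 11) = (-1/(56 + 8*(-3)))*(45 - 11) = -1/(56 - 24)*34 = -1/32*34 = -17/16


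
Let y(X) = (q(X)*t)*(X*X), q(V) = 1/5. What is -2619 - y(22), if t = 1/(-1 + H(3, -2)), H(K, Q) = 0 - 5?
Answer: -39043/15 ≈ -2602.9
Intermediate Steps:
H(K, Q) = -5
q(V) = ⅕
t = -⅙ (t = 1/(-1 - 5) = 1/(-6) = -⅙ ≈ -0.16667)
y(X) = -X²/30 (y(X) = ((⅕)*(-⅙))*(X*X) = -X²/30)
-2619 - y(22) = -2619 - (-1)*22²/30 = -2619 - (-1)*484/30 = -2619 - 1*(-242/15) = -2619 + 242/15 = -39043/15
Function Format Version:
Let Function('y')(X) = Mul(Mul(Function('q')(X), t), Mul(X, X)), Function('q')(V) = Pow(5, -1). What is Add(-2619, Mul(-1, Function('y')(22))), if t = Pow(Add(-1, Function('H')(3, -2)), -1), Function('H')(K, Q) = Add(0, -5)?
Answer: Rational(-39043, 15) ≈ -2602.9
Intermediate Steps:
Function('H')(K, Q) = -5
Function('q')(V) = Rational(1, 5)
t = Rational(-1, 6) (t = Pow(Add(-1, -5), -1) = Pow(-6, -1) = Rational(-1, 6) ≈ -0.16667)
Function('y')(X) = Mul(Rational(-1, 30), Pow(X, 2)) (Function('y')(X) = Mul(Mul(Rational(1, 5), Rational(-1, 6)), Mul(X, X)) = Mul(Rational(-1, 30), Pow(X, 2)))
Add(-2619, Mul(-1, Function('y')(22))) = Add(-2619, Mul(-1, Mul(Rational(-1, 30), Pow(22, 2)))) = Add(-2619, Mul(-1, Mul(Rational(-1, 30), 484))) = Add(-2619, Mul(-1, Rational(-242, 15))) = Add(-2619, Rational(242, 15)) = Rational(-39043, 15)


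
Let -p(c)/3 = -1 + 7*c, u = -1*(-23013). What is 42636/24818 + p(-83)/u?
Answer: 56917472/31729813 ≈ 1.7938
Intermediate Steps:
u = 23013
p(c) = 3 - 21*c (p(c) = -3*(-1 + 7*c) = 3 - 21*c)
42636/24818 + p(-83)/u = 42636/24818 + (3 - 21*(-83))/23013 = 42636*(1/24818) + (3 + 1743)*(1/23013) = 21318/12409 + 1746*(1/23013) = 21318/12409 + 194/2557 = 56917472/31729813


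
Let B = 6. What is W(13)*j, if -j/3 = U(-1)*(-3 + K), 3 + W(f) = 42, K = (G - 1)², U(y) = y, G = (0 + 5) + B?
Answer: 11349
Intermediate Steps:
G = 11 (G = (0 + 5) + 6 = 5 + 6 = 11)
K = 100 (K = (11 - 1)² = 10² = 100)
W(f) = 39 (W(f) = -3 + 42 = 39)
j = 291 (j = -(-3)*(-3 + 100) = -(-3)*97 = -3*(-97) = 291)
W(13)*j = 39*291 = 11349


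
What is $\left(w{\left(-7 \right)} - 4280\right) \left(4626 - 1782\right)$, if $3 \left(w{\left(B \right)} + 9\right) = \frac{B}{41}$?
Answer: $- \frac{500121192}{41} \approx -1.2198 \cdot 10^{7}$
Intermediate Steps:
$w{\left(B \right)} = -9 + \frac{B}{123}$ ($w{\left(B \right)} = -9 + \frac{B \frac{1}{41}}{3} = -9 + \frac{\frac{1}{41} B}{3} = -9 + \frac{B}{123}$)
$\left(w{\left(-7 \right)} - 4280\right) \left(4626 - 1782\right) = \left(\left(-9 + \frac{1}{123} \left(-7\right)\right) - 4280\right) \left(4626 - 1782\right) = \left(\left(-9 - \frac{7}{123}\right) - 4280\right) 2844 = \left(- \frac{1114}{123} - 4280\right) 2844 = \left(- \frac{527554}{123}\right) 2844 = - \frac{500121192}{41}$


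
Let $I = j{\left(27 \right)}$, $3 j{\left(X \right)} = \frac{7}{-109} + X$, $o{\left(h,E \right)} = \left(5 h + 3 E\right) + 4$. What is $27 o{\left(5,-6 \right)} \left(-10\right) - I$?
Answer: $- \frac{974126}{327} \approx -2979.0$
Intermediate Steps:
$o{\left(h,E \right)} = 4 + 3 E + 5 h$ ($o{\left(h,E \right)} = \left(3 E + 5 h\right) + 4 = 4 + 3 E + 5 h$)
$j{\left(X \right)} = - \frac{7}{327} + \frac{X}{3}$ ($j{\left(X \right)} = \frac{\frac{7}{-109} + X}{3} = \frac{7 \left(- \frac{1}{109}\right) + X}{3} = \frac{- \frac{7}{109} + X}{3} = - \frac{7}{327} + \frac{X}{3}$)
$I = \frac{2936}{327}$ ($I = - \frac{7}{327} + \frac{1}{3} \cdot 27 = - \frac{7}{327} + 9 = \frac{2936}{327} \approx 8.9786$)
$27 o{\left(5,-6 \right)} \left(-10\right) - I = 27 \left(4 + 3 \left(-6\right) + 5 \cdot 5\right) \left(-10\right) - \frac{2936}{327} = 27 \left(4 - 18 + 25\right) \left(-10\right) - \frac{2936}{327} = 27 \cdot 11 \left(-10\right) - \frac{2936}{327} = 297 \left(-10\right) - \frac{2936}{327} = -2970 - \frac{2936}{327} = - \frac{974126}{327}$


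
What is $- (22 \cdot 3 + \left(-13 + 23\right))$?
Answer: $-76$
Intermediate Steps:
$- (22 \cdot 3 + \left(-13 + 23\right)) = - (66 + 10) = \left(-1\right) 76 = -76$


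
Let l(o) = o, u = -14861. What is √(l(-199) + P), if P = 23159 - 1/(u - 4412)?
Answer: √8528458245113/19273 ≈ 151.53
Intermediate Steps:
P = 446343408/19273 (P = 23159 - 1/(-14861 - 4412) = 23159 - 1/(-19273) = 23159 - 1*(-1/19273) = 23159 + 1/19273 = 446343408/19273 ≈ 23159.)
√(l(-199) + P) = √(-199 + 446343408/19273) = √(442508081/19273) = √8528458245113/19273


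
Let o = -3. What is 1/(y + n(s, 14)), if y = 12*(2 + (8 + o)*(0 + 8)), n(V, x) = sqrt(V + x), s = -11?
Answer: 168/84671 - sqrt(3)/254013 ≈ 0.0019773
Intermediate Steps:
y = 504 (y = 12*(2 + (8 - 3)*(0 + 8)) = 12*(2 + 5*8) = 12*(2 + 40) = 12*42 = 504)
1/(y + n(s, 14)) = 1/(504 + sqrt(-11 + 14)) = 1/(504 + sqrt(3))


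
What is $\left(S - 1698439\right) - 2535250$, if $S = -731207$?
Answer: $-4964896$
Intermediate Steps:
$\left(S - 1698439\right) - 2535250 = \left(-731207 - 1698439\right) - 2535250 = -2429646 - 2535250 = -4964896$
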